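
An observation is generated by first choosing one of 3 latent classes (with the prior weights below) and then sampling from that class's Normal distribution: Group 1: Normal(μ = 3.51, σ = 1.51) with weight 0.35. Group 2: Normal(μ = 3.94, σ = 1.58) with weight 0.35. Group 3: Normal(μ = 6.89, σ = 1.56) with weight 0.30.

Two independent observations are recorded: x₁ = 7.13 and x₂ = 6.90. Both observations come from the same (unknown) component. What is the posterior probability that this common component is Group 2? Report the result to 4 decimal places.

0.0251

Posterior ∝ prior × likelihood, so P(k | x) ∝ P(Z=k) f_k(x); normalise over all components.
Since both observations come from the same component, the likelihood for component k is f_k(x₁)·f_k(x₂).
  L_1 = [(1/(1.51·√(2π)))·exp(−(7.13−3.51)²/(2·1.51²)) = 0.264200·exp(-2.87365) = 0.0149254] × [0.0212556] = 0.000317247
  L_2 = [(1/(1.58·√(2π)))·exp(−(7.13−3.94)²/(2·1.58²)) = 0.252495·exp(-2.03815) = 0.0328922] × [0.0436649] = 0.00143624
  L_3 = [(1/(1.56·√(2π)))·exp(−(7.13−6.89)²/(2·1.56²)) = 0.255732·exp(-0.01183) = 0.252724] × [0.255727] = 0.0646283
Unnormalised posteriors:
  P(Z=1)·L_1 = 0.35 × 0.000317247 = 0.000111037
  P(Z=2)·L_2 = 0.35 × 0.00143624 = 0.000502683
  P(Z=3)·L_3 = 0.30 × 0.0646283 = 0.0193885
Denominator: 0.000111037 + 0.000502683 + 0.0193885 = 0.0200022
P(Group 2 | x₁, x₂) = 0.000502683 / 0.0200022 ≈ 0.0251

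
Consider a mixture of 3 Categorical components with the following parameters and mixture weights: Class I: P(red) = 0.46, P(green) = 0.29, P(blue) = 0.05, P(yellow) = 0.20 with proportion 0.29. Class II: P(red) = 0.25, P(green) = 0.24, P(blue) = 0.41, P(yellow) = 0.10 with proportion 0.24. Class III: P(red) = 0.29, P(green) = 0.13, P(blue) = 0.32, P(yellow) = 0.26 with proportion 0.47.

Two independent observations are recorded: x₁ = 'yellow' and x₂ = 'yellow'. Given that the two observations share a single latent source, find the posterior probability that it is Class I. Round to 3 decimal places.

0.253

Posterior ∝ prior × likelihood, so P(k | x) ∝ π_k f_k(x); normalise over all components.
Since both observations come from the same component, the likelihood for component k is f_k(x₁)·f_k(x₂).
  L_I = [P(yellow | comp) = 0.20] × [0.2] = 0.04
  L_II = [P(yellow | comp) = 0.10] × [0.1] = 0.01
  L_III = [P(yellow | comp) = 0.26] × [0.26] = 0.0676
Prior × likelihood for each component:
  π_I·L_I = 0.29 × 0.04 = 0.0116
  π_II·L_II = 0.24 × 0.01 = 0.0024
  π_III·L_III = 0.47 × 0.0676 = 0.031772
Sum: 0.0116 + 0.0024 + 0.031772 = 0.045772
So the posterior for Class I is 0.0116 / 0.045772 ≈ 0.253.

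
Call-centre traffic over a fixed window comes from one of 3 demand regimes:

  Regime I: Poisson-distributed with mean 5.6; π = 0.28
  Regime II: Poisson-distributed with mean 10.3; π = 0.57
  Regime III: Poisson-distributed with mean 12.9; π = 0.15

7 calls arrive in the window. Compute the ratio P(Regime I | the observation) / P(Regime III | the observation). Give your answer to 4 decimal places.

8.0280

Since P(k|x) ∝ π_k f_k(x), the posterior odds are π_i f_i(x) / (π_j f_j(x)).
Evaluate each component's likelihood at the observed value:
  p_I = 0.126717
  p_II = 0.0820724
  p_III = 0.0294645
0.0354809 / 0.00441967 ≈ 8.0280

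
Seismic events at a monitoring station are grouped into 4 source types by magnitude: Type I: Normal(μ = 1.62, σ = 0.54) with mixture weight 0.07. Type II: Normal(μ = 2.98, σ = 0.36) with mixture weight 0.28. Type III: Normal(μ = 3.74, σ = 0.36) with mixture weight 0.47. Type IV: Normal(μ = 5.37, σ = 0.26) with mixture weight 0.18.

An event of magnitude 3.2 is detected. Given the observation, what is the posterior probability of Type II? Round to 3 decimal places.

0.603

Apply Bayes' rule: the posterior for each component is proportional to its prior times its likelihood at x.
Component likelihoods at x = 3.2:
  f_I = 0.0102214
  f_II = 0.919417
  f_III = 0.359771
  f_IV = 1.14771e-15
Multiply by the mixture weights:
  π_I·f_I = 0.07 × 0.0102214 = 0.000715497
  π_II·f_II = 0.28 × 0.919417 = 0.257437
  π_III·f_III = 0.47 × 0.359771 = 0.169092
  π_IV·f_IV = 0.18 × 1.14771e-15 = 2.06588e-16
Denominator: 0.000715497 + 0.257437 + 0.169092 + 2.06588e-16 = 0.427245
P(Type II | x) ≈ 0.603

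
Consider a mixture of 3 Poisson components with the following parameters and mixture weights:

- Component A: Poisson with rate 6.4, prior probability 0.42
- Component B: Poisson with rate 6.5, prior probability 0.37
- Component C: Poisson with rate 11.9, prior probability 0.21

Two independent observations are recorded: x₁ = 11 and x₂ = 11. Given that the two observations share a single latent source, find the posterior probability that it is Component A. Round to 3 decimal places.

P(component k | x) = P(Z=k)·f_k(x) / marginal(x), where marginal(x) = Σ_j P(Z=j)·f_j(x).
Since both observations come from the same component, the likelihood for component k is f_k(x₁)·f_k(x₂).
  p_A = [e^(−6.4)·6.4^11/11! = 0.0307142] × [0.0307142] = 0.000943363
  p_B = [e^(−6.5)·6.5^11/11! = 0.0329592] × [0.0329592] = 0.00108631
  p_C = [e^(−11.9)·11.9^11/11! = 0.115281] × [0.115281] = 0.0132896
Unnormalised posteriors:
  P(Z=A)·p_A = 0.42 × 0.000943363 = 0.000396212
  P(Z=B)·p_B = 0.37 × 0.00108631 = 0.000401935
  P(Z=C)·p_C = 0.21 × 0.0132896 = 0.00279082
Normaliser: 0.000396212 + 0.000401935 + 0.00279082 = 0.00358897
Responsibility of Component A: 0.000396212 / 0.00358897 ≈ 0.110

0.110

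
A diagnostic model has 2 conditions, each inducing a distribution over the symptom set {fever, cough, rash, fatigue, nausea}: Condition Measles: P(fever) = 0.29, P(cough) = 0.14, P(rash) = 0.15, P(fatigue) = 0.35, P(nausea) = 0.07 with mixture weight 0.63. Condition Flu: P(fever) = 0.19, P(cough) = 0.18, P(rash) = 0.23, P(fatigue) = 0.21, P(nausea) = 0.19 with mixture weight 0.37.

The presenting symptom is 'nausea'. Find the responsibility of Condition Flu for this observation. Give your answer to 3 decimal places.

0.615

Apply Bayes' rule: the posterior for each component is proportional to its prior times its likelihood at x.
Categorical probabilities:
  p_Measles = 0.07
  p_Flu = 0.19
Prior × likelihood for each component:
  w_Measles·p_Measles = 0.63 × 0.07 = 0.0441
  w_Flu·p_Flu = 0.37 × 0.19 = 0.0703
Sum: 0.0441 + 0.0703 = 0.1144
P(Condition Flu | x) = 0.0703 / 0.1144 ≈ 0.615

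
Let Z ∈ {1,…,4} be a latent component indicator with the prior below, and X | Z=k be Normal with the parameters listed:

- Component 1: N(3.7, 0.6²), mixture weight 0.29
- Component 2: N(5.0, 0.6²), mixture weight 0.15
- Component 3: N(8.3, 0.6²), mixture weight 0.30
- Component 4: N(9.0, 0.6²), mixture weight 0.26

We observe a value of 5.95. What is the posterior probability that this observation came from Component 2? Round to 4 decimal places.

The responsibility of component k is P(Z=k) f_k(x) divided by Σ_j P(Z=j) f_j(x).
Evaluate each component's likelihood at the observed value:
  p_1 = 0.000587659
  p_2 = 0.189838
  p_3 = 0.000310213
  p_4 = 1.62785e-06
Unnormalised posteriors:
  P(Z=1)·p_1 = 0.29 × 0.000587659 = 0.000170421
  P(Z=2)·p_2 = 0.15 × 0.189838 = 0.0284757
  P(Z=3)·p_3 = 0.30 × 0.000310213 = 9.30639e-05
  P(Z=4)·p_4 = 0.26 × 1.62785e-06 = 4.2324e-07
Normaliser: 0.000170421 + 0.0284757 + 9.30639e-05 + 4.2324e-07 = 0.0287396
So the posterior for Component 2 is 0.0284757 / 0.0287396 ≈ 0.9908.

0.9908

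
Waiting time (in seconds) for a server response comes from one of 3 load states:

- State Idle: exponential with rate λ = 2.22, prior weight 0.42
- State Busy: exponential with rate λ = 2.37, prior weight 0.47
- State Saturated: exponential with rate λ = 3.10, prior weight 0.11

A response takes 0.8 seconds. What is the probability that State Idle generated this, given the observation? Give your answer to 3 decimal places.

By Bayes' theorem, P(k | x) = π_k f_k(x) / Σ_j π_j f_j(x).
Component likelihoods at x = 0.8 seconds:
  L_Idle = 2.22·e^(−2.22·0.8) = 2.22·e^(−1.7760) = 0.375877
  L_Busy = 2.37·e^(−2.37·0.8) = 2.37·e^(−1.8960) = 0.355898
  L_Saturated = 3.10·e^(−3.10·0.8) = 3.10·e^(−2.4800) = 0.259604
Multiply by the mixture weights:
  π_Idle·L_Idle = 0.42 × 0.375877 = 0.157868
  π_Busy·L_Busy = 0.47 × 0.355898 = 0.167272
  π_Saturated·L_Saturated = 0.11 × 0.259604 = 0.0285564
Denominator: 0.157868 + 0.167272 + 0.0285564 = 0.353697
P(State Idle | data) = 0.157868 / 0.353697 ≈ 0.446

0.446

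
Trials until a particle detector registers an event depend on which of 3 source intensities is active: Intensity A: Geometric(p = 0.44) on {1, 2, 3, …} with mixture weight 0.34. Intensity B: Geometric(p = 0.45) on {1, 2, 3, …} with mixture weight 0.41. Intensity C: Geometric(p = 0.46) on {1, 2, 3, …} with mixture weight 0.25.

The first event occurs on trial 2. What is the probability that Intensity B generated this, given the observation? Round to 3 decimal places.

0.410

By Bayes' theorem, P(k | x) = π_k f_k(x) / Σ_j π_j f_j(x).
Geometric probabilities:
  L_A = 0.2464
  L_B = 0.2475
  L_C = 0.2484
Prior × likelihood for each component:
  π_A·L_A = 0.34 × 0.2464 = 0.083776
  π_B·L_B = 0.41 × 0.2475 = 0.101475
  π_C·L_C = 0.25 × 0.2484 = 0.0621
Sum: 0.083776 + 0.101475 + 0.0621 = 0.247351
P(Intensity B | 2) = 0.101475 / 0.247351 ≈ 0.410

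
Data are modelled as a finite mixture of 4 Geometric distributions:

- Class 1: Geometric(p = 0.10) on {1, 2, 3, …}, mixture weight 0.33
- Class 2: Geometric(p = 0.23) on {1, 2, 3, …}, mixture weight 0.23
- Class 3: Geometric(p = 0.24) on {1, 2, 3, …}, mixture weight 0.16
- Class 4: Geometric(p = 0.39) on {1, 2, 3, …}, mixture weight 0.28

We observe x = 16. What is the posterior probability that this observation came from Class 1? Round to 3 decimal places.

0.796

By Bayes' theorem, P(k | x) = π_k f_k(x) / Σ_j π_j f_j(x).
Component likelihoods at x = 16:
  f_1 = 0.0205891
  f_2 = 0.0045613
  f_3 = 0.00391215
  f_4 = 0.00023497
Prior × likelihood for each component:
  π_1·f_1 = 0.33 × 0.0205891 = 0.00679441
  π_2·f_2 = 0.23 × 0.0045613 = 0.0010491
  π_3·f_3 = 0.16 × 0.00391215 = 0.000625943
  π_4·f_4 = 0.28 × 0.00023497 = 6.57916e-05
Normaliser: 0.00679441 + 0.0010491 + 0.000625943 + 6.57916e-05 = 0.00853524
P(Class 1 | 16) = 0.00679441 / 0.00853524 ≈ 0.796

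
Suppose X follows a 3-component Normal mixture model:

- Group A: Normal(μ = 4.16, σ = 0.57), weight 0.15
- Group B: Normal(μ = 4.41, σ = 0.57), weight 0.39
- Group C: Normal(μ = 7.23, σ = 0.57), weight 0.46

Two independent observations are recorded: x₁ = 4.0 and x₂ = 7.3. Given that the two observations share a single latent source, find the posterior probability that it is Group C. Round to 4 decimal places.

By Bayes' theorem, P(k | x) = w_k f_k(x) / Σ_j w_j f_j(x).
Since both observations come from the same component, the likelihood for component k is f_k(x₁)·f_k(x₂).
  f_A = [(1/(0.57·√(2π)))·exp(−(4.0−4.16)²/(2·0.57²)) = 0.699899·exp(-0.03940) = 0.672861] × [1.80037e-07] = 1.2114e-07
  f_B = [(1/(0.57·√(2π)))·exp(−(4.0−4.41)²/(2·0.57²)) = 0.699899·exp(-0.25869) = 0.540363] × [1.8319e-06] = 9.89888e-07
  f_C = [(1/(0.57·√(2π)))·exp(−(4.0−7.23)²/(2·0.57²)) = 0.699899·exp(-16.05556) = 7.45068e-08] × [0.694641] = 5.17555e-08
Prior × likelihood for each component:
  w_A·f_A = 0.15 × 1.2114e-07 = 1.8171e-08
  w_B·f_B = 0.39 × 9.89888e-07 = 3.86056e-07
  w_C·f_C = 0.46 × 5.17555e-08 = 2.38075e-08
Normaliser: 1.8171e-08 + 3.86056e-07 + 2.38075e-08 = 4.28035e-07
So the posterior for Group C is 2.38075e-08 / 4.28035e-07 ≈ 0.0556.

0.0556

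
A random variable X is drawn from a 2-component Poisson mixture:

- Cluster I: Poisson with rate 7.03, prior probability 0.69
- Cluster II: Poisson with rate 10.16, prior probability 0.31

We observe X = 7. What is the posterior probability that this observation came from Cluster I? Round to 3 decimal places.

Posterior ∝ prior × likelihood, so P(k | x) ∝ w_k f_k(x); normalise over all components.
Evaluate each component's likelihood at the observed value:
  L_I = e^(−7.03)·7.03^7/7! = 0.148993
  L_II = e^(−10.16)·10.16^7/7! = 0.0857815
Prior × likelihood for each component:
  w_I·L_I = 0.69 × 0.148993 = 0.102805
  w_II·L_II = 0.31 × 0.0857815 = 0.0265923
Denominator: 0.102805 + 0.0265923 = 0.129398
Responsibility of Cluster I: 0.102805 / 0.129398 ≈ 0.794

0.794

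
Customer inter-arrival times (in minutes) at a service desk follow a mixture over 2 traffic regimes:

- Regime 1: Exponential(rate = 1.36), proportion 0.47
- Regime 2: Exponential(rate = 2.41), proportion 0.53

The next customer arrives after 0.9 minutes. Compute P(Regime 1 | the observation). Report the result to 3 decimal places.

P(component k | x) = π_k·f_k(x) / marginal(x), where marginal(x) = Σ_j π_j·f_j(x).
Exponential densities:
  p_1 = 1.36·e^(−1.36·0.9) = 1.36·e^(−1.2240) = 0.39991
  p_2 = 2.41·e^(−2.41·0.9) = 2.41·e^(−2.1690) = 0.275443
Prior × likelihood for each component:
  π_1·p_1 = 0.47 × 0.39991 = 0.187958
  π_2·p_2 = 0.53 × 0.275443 = 0.145985
Normaliser: 0.187958 + 0.145985 = 0.333943
So the posterior for Regime 1 is 0.187958 / 0.333943 ≈ 0.563.

0.563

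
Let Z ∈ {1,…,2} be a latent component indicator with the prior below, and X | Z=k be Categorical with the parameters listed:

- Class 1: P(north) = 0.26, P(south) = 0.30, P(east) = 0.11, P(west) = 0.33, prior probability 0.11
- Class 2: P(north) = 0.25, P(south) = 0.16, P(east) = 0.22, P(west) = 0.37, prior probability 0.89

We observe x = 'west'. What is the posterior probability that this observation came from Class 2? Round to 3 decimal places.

0.901

The responsibility of component k is P(Z=k) f_k(x) divided by Σ_j P(Z=j) f_j(x).
Evaluate each component's likelihood at the observed value:
  p_1 = P(west | comp) = 0.33
  p_2 = P(west | comp) = 0.37
Weight by the priors:
  P(Z=1)·p_1 = 0.11 × 0.33 = 0.0363
  P(Z=2)·p_2 = 0.89 × 0.37 = 0.3293
Sum: 0.0363 + 0.3293 = 0.3656
P(Class 2 | x) = 0.3293 / 0.3656 ≈ 0.901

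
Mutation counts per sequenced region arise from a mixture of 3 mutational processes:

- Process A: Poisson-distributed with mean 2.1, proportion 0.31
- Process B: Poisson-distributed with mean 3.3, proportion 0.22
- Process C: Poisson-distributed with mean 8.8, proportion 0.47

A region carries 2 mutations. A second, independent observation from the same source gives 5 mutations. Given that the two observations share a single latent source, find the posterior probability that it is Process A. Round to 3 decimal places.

Posterior ∝ prior × likelihood, so P(k | x) ∝ P(Z=k) f_k(x); normalise over all components.
Since both observations come from the same component, the likelihood for component k is f_k(x₁)·f_k(x₂).
  p_A = [e^(−2.1)·2.1^2/2! = 0.270016] × [0.041677] = 0.0112535
  p_B = [e^(−3.3)·3.3^2/2! = 0.200829] × [0.120286] = 0.024157
  p_C = [e^(−8.8)·8.8^2/2! = 0.00583638] × [0.0662889] = 0.000386887
Prior × likelihood for each component:
  P(Z=A)·p_A = 0.31 × 0.0112535 = 0.00348858
  P(Z=B)·p_B = 0.22 × 0.024157 = 0.00531454
  P(Z=C)·p_C = 0.47 × 0.000386887 = 0.000181837
Denominator: 0.00348858 + 0.00531454 + 0.000181837 = 0.00898495
So the posterior for Process A is 0.00348858 / 0.00898495 ≈ 0.388.

0.388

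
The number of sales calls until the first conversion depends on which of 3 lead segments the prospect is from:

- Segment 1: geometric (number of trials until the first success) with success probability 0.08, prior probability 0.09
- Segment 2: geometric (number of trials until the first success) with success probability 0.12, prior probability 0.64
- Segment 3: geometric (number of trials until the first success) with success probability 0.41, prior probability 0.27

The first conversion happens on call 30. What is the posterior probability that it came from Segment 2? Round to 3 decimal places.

By Bayes' theorem, P(k | x) = P(Z=k) f_k(x) / Σ_j P(Z=j) f_j(x).
Component likelihoods at x = 30:
  L_1 = 0.08·(1−0.08)^29 = 0.08·0.0890937 = 0.0071275
  L_2 = 0.12·(1−0.12)^29 = 0.12·0.0245469 = 0.00294563
  L_3 = 0.41·(1−0.41)^29 = 0.41·2.26312e-07 = 9.27881e-08
Weight by the priors:
  P(Z=1)·L_1 = 0.09 × 0.0071275 = 0.000641475
  P(Z=2)·L_2 = 0.64 × 0.00294563 = 0.00188521
  P(Z=3)·L_3 = 0.27 × 9.27881e-08 = 2.50528e-08
Marginal: 0.000641475 + 0.00188521 + 2.50528e-08 = 0.00252671
So the posterior for Segment 2 is 0.00188521 / 0.00252671 ≈ 0.746.

0.746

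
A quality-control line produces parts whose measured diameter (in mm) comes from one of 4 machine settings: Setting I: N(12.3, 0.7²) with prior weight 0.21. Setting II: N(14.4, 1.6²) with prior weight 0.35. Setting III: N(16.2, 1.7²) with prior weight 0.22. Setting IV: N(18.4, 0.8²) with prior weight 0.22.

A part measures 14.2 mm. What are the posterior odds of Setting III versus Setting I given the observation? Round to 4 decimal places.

The posterior odds equal the prior odds times the likelihood ratio: (P(Z=i)/P(Z=j))·(f_i(x)/f_j(x)).
Evaluate each component's likelihood at the observed value:
  L_I = (1/(0.7·√(2π)))·exp(−(14.2−12.3)²/(2·0.7²)) = 0.569918·exp(-3.68367) = 0.0143223
  L_II = (1/(1.6·√(2π)))·exp(−(14.2−14.4)²/(2·1.6²)) = 0.249339·exp(-0.00781) = 0.247399
  L_III = (1/(1.7·√(2π)))·exp(−(14.2−16.2)²/(2·1.7²)) = 0.234672·exp(-0.69204) = 0.117466
  L_IV = (1/(0.8·√(2π)))·exp(−(14.2−18.4)²/(2·0.8²)) = 0.498678·exp(-13.78125) = 5.16059e-07
Posterior odds = (P(Z=III)·L_III) / (P(Z=I)·L_I) = (0.22·0.117466) / (0.21·0.0143223) = 0.0258425 / 0.00300768 ≈ 8.5921

8.5921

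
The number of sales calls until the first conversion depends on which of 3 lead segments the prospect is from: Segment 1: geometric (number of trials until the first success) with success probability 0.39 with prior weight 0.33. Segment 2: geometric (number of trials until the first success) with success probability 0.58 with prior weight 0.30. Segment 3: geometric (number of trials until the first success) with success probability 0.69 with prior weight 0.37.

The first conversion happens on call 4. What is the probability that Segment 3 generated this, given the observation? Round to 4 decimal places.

The responsibility of component k is π_k f_k(x) divided by Σ_j π_j f_j(x).
Component likelihoods at x = 4:
  p_1 = 0.39·(1−0.39)^3 = 0.39·0.226981 = 0.0885226
  p_2 = 0.58·(1−0.58)^3 = 0.58·0.074088 = 0.042971
  p_3 = 0.69·(1−0.69)^3 = 0.69·0.029791 = 0.0205558
Weight by the priors:
  π_1·p_1 = 0.33 × 0.0885226 = 0.0292125
  π_2·p_2 = 0.30 × 0.042971 = 0.0128913
  π_3·p_3 = 0.37 × 0.0205558 = 0.00760564
Sum: 0.0292125 + 0.0128913 + 0.00760564 = 0.0497094
P(Segment 3 | data) ≈ 0.1530

0.1530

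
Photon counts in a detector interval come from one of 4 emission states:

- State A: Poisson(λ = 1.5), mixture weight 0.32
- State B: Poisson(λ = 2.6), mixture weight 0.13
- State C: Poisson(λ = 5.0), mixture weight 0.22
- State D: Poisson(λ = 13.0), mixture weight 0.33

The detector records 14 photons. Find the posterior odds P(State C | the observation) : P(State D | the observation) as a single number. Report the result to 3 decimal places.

0.003

Only the two components matter; the odds are (π_i f_i(x)) / (π_j f_j(x)).
Evaluate each component's likelihood at the observed value:
  p_A = 7.47184e-10
  p_B = 5.49608e-07
  p_C = 0.000471736
  p_D = 0.102087
0.000103782 / 0.0336887 ≈ 0.003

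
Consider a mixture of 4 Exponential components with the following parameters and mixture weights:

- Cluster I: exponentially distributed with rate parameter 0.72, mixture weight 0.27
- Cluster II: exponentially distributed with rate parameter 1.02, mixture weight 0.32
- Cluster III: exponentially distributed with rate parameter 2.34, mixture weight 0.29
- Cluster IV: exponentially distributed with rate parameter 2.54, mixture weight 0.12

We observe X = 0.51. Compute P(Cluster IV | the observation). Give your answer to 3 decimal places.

0.135

P(component k | x) = P(Z=k)·f_k(x) / marginal(x), where marginal(x) = Σ_j P(Z=j)·f_j(x).
Component likelihoods at x = 0.51:
  L_I = 0.72·e^(−0.72·0.51) = 0.72·e^(−0.3672) = 0.498723
  L_II = 1.02·e^(−1.02·0.51) = 1.02·e^(−0.5202) = 0.60629
  L_III = 2.34·e^(−2.34·0.51) = 2.34·e^(−1.1934) = 0.709461
  L_IV = 2.54·e^(−2.54·0.51) = 2.54·e^(−1.2954) = 0.695422
Weight by the priors:
  P(Z=I)·L_I = 0.27 × 0.498723 = 0.134655
  P(Z=II)·L_II = 0.32 × 0.60629 = 0.194013
  P(Z=III)·L_III = 0.29 × 0.709461 = 0.205744
  P(Z=IV)·L_IV = 0.12 × 0.695422 = 0.0834507
Marginal: 0.134655 + 0.194013 + 0.205744 + 0.0834507 = 0.617862
So the posterior for Cluster IV is 0.0834507 / 0.617862 ≈ 0.135.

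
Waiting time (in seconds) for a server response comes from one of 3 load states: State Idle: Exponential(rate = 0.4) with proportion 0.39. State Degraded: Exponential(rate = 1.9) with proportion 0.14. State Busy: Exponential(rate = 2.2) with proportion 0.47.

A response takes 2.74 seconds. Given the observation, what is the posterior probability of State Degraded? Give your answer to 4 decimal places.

0.0260

By Bayes' theorem, P(k | x) = π_k f_k(x) / Σ_j π_j f_j(x).
Evaluate each component's likelihood at the observed value:
  p_Idle = 0.133682
  p_Degraded = 0.0104188
  p_Busy = 0.00530268
Prior × likelihood for each component:
  π_Idle·p_Idle = 0.39 × 0.133682 = 0.052136
  π_Degraded·p_Degraded = 0.14 × 0.0104188 = 0.00145863
  π_Busy·p_Busy = 0.47 × 0.00530268 = 0.00249226
Evidence: 0.052136 + 0.00145863 + 0.00249226 = 0.0560869
P(State Degraded | the observation) ≈ 0.0260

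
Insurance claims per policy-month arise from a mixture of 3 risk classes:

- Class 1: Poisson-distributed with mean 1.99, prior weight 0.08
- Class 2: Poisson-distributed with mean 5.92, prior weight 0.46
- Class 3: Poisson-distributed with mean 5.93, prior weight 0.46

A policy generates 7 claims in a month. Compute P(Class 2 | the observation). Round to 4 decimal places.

By Bayes' theorem, P(k | x) = π_k f_k(x) / Σ_j π_j f_j(x).
Evaluate each component's likelihood at the observed value:
  f_1 = 0.00335193
  f_2 = 0.135768
  f_3 = 0.136015
Multiply by the mixture weights:
  π_1·f_1 = 0.08 × 0.00335193 = 0.000268154
  π_2·f_2 = 0.46 × 0.135768 = 0.0624534
  π_3·f_3 = 0.46 × 0.136015 = 0.0625668
Normaliser: 0.000268154 + 0.0624534 + 0.0625668 = 0.125288
P(Class 2 | 7 claims) ≈ 0.4985

0.4985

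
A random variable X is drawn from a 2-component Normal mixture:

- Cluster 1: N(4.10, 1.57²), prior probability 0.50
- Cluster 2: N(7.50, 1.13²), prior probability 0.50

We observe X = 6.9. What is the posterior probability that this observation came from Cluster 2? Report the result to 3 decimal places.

Apply Bayes' rule: the posterior for each component is proportional to its prior times its likelihood at x.
Normal densities:
  f_1 = (1/(1.57·√(2π)))·exp(−(6.9−4.10)²/(2·1.57²)) = 0.254103·exp(-1.59033) = 0.0518012
  f_2 = (1/(1.13·√(2π)))·exp(−(6.9−7.50)²/(2·1.13²)) = 0.353046·exp(-0.14097) = 0.306627
Unnormalised posteriors:
  π_1·f_1 = 0.50 × 0.0518012 = 0.0259006
  π_2·f_2 = 0.50 × 0.306627 = 0.153314
Sum: 0.0259006 + 0.153314 = 0.179214
So the posterior for Cluster 2 is 0.153314 / 0.179214 ≈ 0.855.

0.855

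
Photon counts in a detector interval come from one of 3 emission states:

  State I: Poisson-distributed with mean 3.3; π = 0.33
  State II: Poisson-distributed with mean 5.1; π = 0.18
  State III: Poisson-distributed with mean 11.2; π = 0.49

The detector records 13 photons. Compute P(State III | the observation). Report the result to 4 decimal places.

Apply Bayes' rule: the posterior for each component is proportional to its prior times its likelihood at x.
Component likelihoods at x = 13 photons:
  f_I = 3.26009e-05
  f_II = 0.00154607
  f_III = 0.0958199
Multiply by the mixture weights:
  π_I·f_I = 0.33 × 3.26009e-05 = 1.07583e-05
  π_II·f_II = 0.18 × 0.00154607 = 0.000278293
  π_III·f_III = 0.49 × 0.0958199 = 0.0469518
Sum: 1.07583e-05 + 0.000278293 + 0.0469518 = 0.0472408
P(State III | data) = 0.0469518 / 0.0472408 ≈ 0.9939

0.9939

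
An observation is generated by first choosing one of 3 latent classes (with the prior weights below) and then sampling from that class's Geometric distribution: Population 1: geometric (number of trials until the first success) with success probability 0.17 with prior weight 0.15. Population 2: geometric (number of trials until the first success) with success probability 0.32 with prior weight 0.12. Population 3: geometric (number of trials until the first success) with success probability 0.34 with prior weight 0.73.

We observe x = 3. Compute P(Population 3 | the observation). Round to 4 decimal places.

The responsibility of component k is π_k f_k(x) divided by Σ_j π_j f_j(x).
Evaluate each component's likelihood at the observed value:
  f_1 = 0.117113
  f_2 = 0.147968
  f_3 = 0.148104
Unnormalised posteriors:
  π_1·f_1 = 0.15 × 0.117113 = 0.0175669
  π_2·f_2 = 0.12 × 0.147968 = 0.0177562
  π_3·f_3 = 0.73 × 0.148104 = 0.108116
Denominator: 0.0175669 + 0.0177562 + 0.108116 = 0.143439
P(Population 3 | data) ≈ 0.7537

0.7537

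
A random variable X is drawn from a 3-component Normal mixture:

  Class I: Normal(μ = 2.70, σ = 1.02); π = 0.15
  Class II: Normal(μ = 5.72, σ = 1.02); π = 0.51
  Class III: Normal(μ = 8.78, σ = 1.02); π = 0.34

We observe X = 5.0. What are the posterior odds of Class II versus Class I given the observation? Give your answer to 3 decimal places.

33.681

The posterior odds equal the prior odds times the likelihood ratio: (π_i/π_j)·(f_i(x)/f_j(x)).
Normal densities:
  f_I = (1/(1.02·√(2π)))·exp(−(5.0−2.70)²/(2·1.02²)) = 0.391120·exp(-2.54229) = 0.0307756
  f_II = (1/(1.02·√(2π)))·exp(−(5.0−5.72)²/(2·1.02²)) = 0.391120·exp(-0.24913) = 0.304868
  f_III = (1/(1.02·√(2π)))·exp(−(5.0−8.78)²/(2·1.02²)) = 0.391120·exp(-6.86678) = 0.000407478
Odds = (0.51/0.15) × (0.304868/0.0307756) = 3.4 × 9.90616 ≈ 33.681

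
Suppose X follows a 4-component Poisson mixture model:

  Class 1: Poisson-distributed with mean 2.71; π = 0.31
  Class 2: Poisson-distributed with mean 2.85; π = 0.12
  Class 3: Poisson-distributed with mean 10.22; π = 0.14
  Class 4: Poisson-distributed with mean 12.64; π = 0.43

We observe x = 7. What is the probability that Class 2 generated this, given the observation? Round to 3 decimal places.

0.065

By Bayes' theorem, P(k | x) = π_k f_k(x) / Σ_j π_j f_j(x).
Component likelihoods at x = 7:
  f_1 = e^(−2.71)·2.71^7/7! = 0.0141715
  f_2 = e^(−2.85)·2.85^7/7! = 0.0175285
  f_3 = e^(−10.22)·10.22^7/7! = 0.0841853
  f_4 = e^(−12.64)·12.64^7/7! = 0.0331373
Multiply by the mixture weights:
  π_1·f_1 = 0.31 × 0.0141715 = 0.00439317
  π_2·f_2 = 0.12 × 0.0175285 = 0.00210342
  π_3·f_3 = 0.14 × 0.0841853 = 0.0117859
  π_4·f_4 = 0.43 × 0.0331373 = 0.014249
Marginal: 0.00439317 + 0.00210342 + 0.0117859 + 0.014249 = 0.0325316
P(Class 2 | 7) = 0.00210342 / 0.0325316 ≈ 0.065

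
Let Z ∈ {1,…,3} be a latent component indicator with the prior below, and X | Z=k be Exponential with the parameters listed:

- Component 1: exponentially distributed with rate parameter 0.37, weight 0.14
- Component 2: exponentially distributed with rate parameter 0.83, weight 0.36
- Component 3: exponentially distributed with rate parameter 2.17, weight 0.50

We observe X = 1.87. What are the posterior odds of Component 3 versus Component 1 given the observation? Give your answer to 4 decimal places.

0.7232

Only the two components matter; the odds are (π_i f_i(x)) / (π_j f_j(x)).
Exponential densities:
  p_1 = 0.185231
  p_2 = 0.175796
  p_3 = 0.0375091
0.0187545 / 0.0259323 ≈ 0.7232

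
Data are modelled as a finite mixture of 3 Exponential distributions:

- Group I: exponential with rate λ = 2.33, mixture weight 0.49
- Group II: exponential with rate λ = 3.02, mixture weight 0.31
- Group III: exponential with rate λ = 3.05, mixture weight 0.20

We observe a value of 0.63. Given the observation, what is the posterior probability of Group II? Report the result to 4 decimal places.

Posterior ∝ prior × likelihood, so P(k | x) ∝ π_k f_k(x); normalise over all components.
Evaluate each component's likelihood at the observed value:
  L_I = 2.33·e^(−2.33·0.63) = 2.33·e^(−1.4679) = 0.536853
  L_II = 3.02·e^(−3.02·0.63) = 3.02·e^(−1.9026) = 0.450524
  L_III = 3.05·e^(−3.05·0.63) = 3.05·e^(−1.9215) = 0.446481
Prior × likelihood for each component:
  π_I·L_I = 0.49 × 0.536853 = 0.263058
  π_II·L_II = 0.31 × 0.450524 = 0.139663
  π_III·L_III = 0.20 × 0.446481 = 0.0892962
Denominator: 0.263058 + 0.139663 + 0.0892962 = 0.492017
P(Group II | x) = 0.139663 / 0.492017 ≈ 0.2839

0.2839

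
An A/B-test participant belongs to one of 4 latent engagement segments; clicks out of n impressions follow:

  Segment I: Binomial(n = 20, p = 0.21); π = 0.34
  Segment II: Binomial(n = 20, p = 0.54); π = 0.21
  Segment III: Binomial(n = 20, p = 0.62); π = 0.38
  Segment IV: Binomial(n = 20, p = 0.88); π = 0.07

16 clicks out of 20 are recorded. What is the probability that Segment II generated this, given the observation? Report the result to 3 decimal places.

0.080

Posterior ∝ prior × likelihood, so P(k | x) ∝ P(Z=k) f_k(x); normalise over all components.
Evaluate each component's likelihood at the observed value:
  p_I = C(20,16)·0.21^16·0.79^4 = 4845·1.43057e-11·0.389501 = 2.69967e-08
  p_II = C(20,16)·0.54^16·0.46^4 = 4845·5.22757e-05·0.0447746 = 0.0113403
  p_III = C(20,16)·0.62^16·0.38^4 = 4845·0.000476724·0.0208514 = 0.048161
  p_IV = C(20,16)·0.88^16·0.12^4 = 4845·0.129337·0.00020736 = 0.12994
Multiply by the mixture weights:
  P(Z=I)·p_I = 0.34 × 2.69967e-08 = 9.17888e-09
  P(Z=II)·p_II = 0.21 × 0.0113403 = 0.00238147
  P(Z=III)·p_III = 0.38 × 0.048161 = 0.0183012
  P(Z=IV)·p_IV = 0.07 × 0.12994 = 0.00909577
Normaliser: 9.17888e-09 + 0.00238147 + 0.0183012 + 0.00909577 = 0.0297784
Responsibility of Segment II: 0.00238147 / 0.0297784 ≈ 0.080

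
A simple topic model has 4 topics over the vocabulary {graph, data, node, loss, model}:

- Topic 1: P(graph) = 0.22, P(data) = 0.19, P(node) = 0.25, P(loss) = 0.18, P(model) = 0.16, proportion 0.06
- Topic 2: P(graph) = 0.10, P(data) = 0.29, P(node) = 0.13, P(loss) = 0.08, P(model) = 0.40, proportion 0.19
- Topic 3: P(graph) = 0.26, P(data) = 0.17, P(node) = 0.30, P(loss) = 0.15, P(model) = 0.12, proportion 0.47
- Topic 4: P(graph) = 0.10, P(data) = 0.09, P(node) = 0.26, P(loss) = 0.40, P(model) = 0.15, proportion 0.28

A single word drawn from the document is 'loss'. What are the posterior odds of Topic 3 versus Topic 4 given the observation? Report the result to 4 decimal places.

0.6295

Posterior odds = (w_i f_i(x)) / (w_j f_j(x)); the normalising sum cancels.
Evaluate each component's likelihood at the observed value:
  p_1 = 0.18
  p_2 = 0.08
  p_3 = 0.15
  p_4 = 0.4
Odds = (0.47/0.28) × (0.15/0.4) = 1.67857 × 0.375 ≈ 0.6295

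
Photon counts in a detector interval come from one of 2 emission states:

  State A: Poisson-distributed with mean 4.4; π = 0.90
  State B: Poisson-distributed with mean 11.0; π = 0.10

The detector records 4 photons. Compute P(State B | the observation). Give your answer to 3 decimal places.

0.006

By Bayes' theorem, P(k | x) = π_k f_k(x) / Σ_j π_j f_j(x).
Evaluate each component's likelihood at the observed value:
  p_A = 0.191736
  p_B = 0.0101887
Multiply by the mixture weights:
  π_A·p_A = 0.90 × 0.191736 = 0.172562
  π_B·p_B = 0.10 × 0.0101887 = 0.00101887
Denominator: 0.172562 + 0.00101887 = 0.173581
P(State B | 4 photons) = 0.00101887 / 0.173581 ≈ 0.006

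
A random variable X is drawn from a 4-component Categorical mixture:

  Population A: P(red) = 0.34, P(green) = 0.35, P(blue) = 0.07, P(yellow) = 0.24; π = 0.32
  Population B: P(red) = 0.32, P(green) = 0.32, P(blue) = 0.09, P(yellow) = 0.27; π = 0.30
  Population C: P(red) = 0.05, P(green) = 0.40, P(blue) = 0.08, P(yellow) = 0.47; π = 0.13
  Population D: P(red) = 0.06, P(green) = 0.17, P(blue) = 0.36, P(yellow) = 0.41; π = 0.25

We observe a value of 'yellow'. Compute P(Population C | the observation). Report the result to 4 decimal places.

0.1901

The responsibility of component k is π_k f_k(x) divided by Σ_j π_j f_j(x).
Evaluate each component's likelihood at the observed value:
  L_A = 0.24
  L_B = 0.27
  L_C = 0.47
  L_D = 0.41
Multiply by the mixture weights:
  π_A·L_A = 0.32 × 0.24 = 0.0768
  π_B·L_B = 0.30 × 0.27 = 0.081
  π_C·L_C = 0.13 × 0.47 = 0.0611
  π_D·L_D = 0.25 × 0.41 = 0.1025
Sum: 0.0768 + 0.081 + 0.0611 + 0.1025 = 0.3214
So the posterior for Population C is 0.0611 / 0.3214 ≈ 0.1901.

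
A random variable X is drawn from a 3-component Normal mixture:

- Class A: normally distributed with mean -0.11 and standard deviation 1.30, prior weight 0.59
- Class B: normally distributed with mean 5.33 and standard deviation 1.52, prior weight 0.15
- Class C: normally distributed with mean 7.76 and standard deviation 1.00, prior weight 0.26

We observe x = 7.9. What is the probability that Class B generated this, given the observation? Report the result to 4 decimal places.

0.0841

Posterior ∝ prior × likelihood, so P(k | x) ∝ P(Z=k) f_k(x); normalise over all components.
Normal densities:
  f_A = (1/(1.30·√(2π)))·exp(−(7.9−-0.11)²/(2·1.30²)) = 0.306879·exp(-18.98228) = 1.75012e-09
  f_B = (1/(1.52·√(2π)))·exp(−(7.9−5.33)²/(2·1.52²)) = 0.262462·exp(-1.42938) = 0.0628482
  f_C = (1/(1.00·√(2π)))·exp(−(7.9−7.76)²/(2·1.00²)) = 0.398942·exp(-0.00980) = 0.395052
Multiply by the mixture weights:
  P(Z=A)·f_A = 0.59 × 1.75012e-09 = 1.03257e-09
  P(Z=B)·f_B = 0.15 × 0.0628482 = 0.00942723
  P(Z=C)·f_C = 0.26 × 0.395052 = 0.102713
Sum: 1.03257e-09 + 0.00942723 + 0.102713 = 0.112141
So the posterior for Class B is 0.00942723 / 0.112141 ≈ 0.0841.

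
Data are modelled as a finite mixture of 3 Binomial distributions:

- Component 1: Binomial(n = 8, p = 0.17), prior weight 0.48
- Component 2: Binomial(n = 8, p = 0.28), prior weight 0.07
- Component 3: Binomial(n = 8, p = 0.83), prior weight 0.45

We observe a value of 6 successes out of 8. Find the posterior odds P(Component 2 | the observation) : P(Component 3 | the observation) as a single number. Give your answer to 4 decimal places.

Only the two components matter; the odds are (P(Z=i) f_i(x)) / (P(Z=j) f_j(x)).
Evaluate each component's likelihood at the observed value:
  L_1 = C(8,6)·0.17^6·0.83^2 = 28·2.41376e-05·0.6889 = 0.000465594
  L_2 = C(8,6)·0.28^6·0.72^2 = 28·0.00048189·0.5184 = 0.00699473
  L_3 = C(8,6)·0.83^6·0.17^2 = 28·0.32694·0.0289 = 0.26456
Posterior odds = (P(Z=2)·L_2) / (P(Z=3)·L_3) = (0.07·0.00699473) / (0.45·0.26456) = 0.000489631 / 0.119052 ≈ 0.0041

0.0041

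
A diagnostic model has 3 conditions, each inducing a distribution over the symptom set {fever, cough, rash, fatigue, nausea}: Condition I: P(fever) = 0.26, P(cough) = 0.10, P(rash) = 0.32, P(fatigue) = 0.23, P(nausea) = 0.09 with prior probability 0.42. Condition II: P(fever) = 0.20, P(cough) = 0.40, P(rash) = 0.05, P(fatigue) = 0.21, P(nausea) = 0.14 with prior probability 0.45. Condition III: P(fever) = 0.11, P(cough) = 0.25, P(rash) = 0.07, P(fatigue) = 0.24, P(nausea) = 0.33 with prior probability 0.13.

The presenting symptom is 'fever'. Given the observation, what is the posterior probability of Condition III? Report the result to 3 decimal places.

0.067

Apply Bayes' rule: the posterior for each component is proportional to its prior times its likelihood at x.
Categorical probabilities:
  f_I = 0.26
  f_II = 0.2
  f_III = 0.11
Unnormalised posteriors:
  w_I·f_I = 0.42 × 0.26 = 0.1092
  w_II·f_II = 0.45 × 0.2 = 0.09
  w_III·f_III = 0.13 × 0.11 = 0.0143
Evidence: 0.1092 + 0.09 + 0.0143 = 0.2135
Responsibility of Condition III: 0.0143 / 0.2135 ≈ 0.067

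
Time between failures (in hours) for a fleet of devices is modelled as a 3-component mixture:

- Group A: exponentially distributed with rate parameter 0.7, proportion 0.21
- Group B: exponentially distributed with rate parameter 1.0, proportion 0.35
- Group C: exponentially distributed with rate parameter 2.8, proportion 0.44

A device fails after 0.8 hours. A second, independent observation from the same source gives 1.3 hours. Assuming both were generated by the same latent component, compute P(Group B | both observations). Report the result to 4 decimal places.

By Bayes' theorem, P(k | x) = π_k f_k(x) / Σ_j π_j f_j(x).
Since both observations come from the same component, the likelihood for component k is f_k(x₁)·f_k(x₂).
  L_A = [0.399846] × [0.281767] = 0.112663
  L_B = [0.449329] × [0.272532] = 0.122456
  L_C = [0.298084] × [0.0735066] = 0.0219111
Prior × likelihood for each component:
  π_A·L_A = 0.21 × 0.112663 = 0.0236593
  π_B·L_B = 0.35 × 0.122456 = 0.0428597
  π_C·L_C = 0.44 × 0.0219111 = 0.00964089
Denominator: 0.0236593 + 0.0428597 + 0.00964089 = 0.07616
P(Group B | x) = 0.0428597 / 0.07616 ≈ 0.5628

0.5628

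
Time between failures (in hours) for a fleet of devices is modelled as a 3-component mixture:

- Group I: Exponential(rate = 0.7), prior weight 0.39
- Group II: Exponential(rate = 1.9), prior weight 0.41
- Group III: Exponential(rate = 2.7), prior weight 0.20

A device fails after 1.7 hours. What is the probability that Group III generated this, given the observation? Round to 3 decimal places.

Posterior ∝ prior × likelihood, so P(k | x) ∝ P(Z=k) f_k(x); normalise over all components.
Component likelihoods at x = 1.7 hours:
  f_I = 0.7·e^(−0.7·1.7) = 0.7·e^(−1.1900) = 0.212955
  f_II = 1.9·e^(−1.9·1.7) = 1.9·e^(−3.2300) = 0.0751592
  f_III = 2.7·e^(−2.7·1.7) = 2.7·e^(−4.5900) = 0.0274127
Prior × likelihood for each component:
  P(Z=I)·f_I = 0.39 × 0.212955 = 0.0830524
  P(Z=II)·f_II = 0.41 × 0.0751592 = 0.0308153
  P(Z=III)·f_III = 0.20 × 0.0274127 = 0.00548254
Marginal: 0.0830524 + 0.0308153 + 0.00548254 = 0.11935
P(Group III | the observation) ≈ 0.046

0.046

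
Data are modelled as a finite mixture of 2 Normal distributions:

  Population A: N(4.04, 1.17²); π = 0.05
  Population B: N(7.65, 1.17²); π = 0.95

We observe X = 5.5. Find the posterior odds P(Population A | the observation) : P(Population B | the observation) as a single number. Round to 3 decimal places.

0.131

The posterior odds equal the prior odds times the likelihood ratio: (P(Z=i)/P(Z=j))·(f_i(x)/f_j(x)).
Evaluate each component's likelihood at the observed value:
  p_A = (1/(1.17·√(2π)))·exp(−(5.5−4.04)²/(2·1.17²)) = 0.340976·exp(-0.77858) = 0.156527
  p_B = (1/(1.17·√(2π)))·exp(−(5.5−7.65)²/(2·1.17²)) = 0.340976·exp(-1.68840) = 0.0630176
Odds = (0.05/0.95) × (0.156527/0.0630176) = 0.0526316 × 2.48387 ≈ 0.131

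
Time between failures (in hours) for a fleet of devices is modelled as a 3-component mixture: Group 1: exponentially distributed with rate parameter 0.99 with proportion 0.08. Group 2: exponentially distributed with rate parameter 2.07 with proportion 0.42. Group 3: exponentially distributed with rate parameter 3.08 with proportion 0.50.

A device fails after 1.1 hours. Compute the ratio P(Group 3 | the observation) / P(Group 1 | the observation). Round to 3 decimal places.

Since P(k|x) ∝ π_k f_k(x), the posterior odds are π_i f_i(x) / (π_j f_j(x)).
Component likelihoods at x = 1.1 hours:
  L_1 = 0.99·e^(−0.99·1.1) = 0.99·e^(−1.0890) = 0.333187
  L_2 = 2.07·e^(−2.07·1.1) = 2.07·e^(−2.2770) = 0.212364
  L_3 = 3.08·e^(−3.08·1.1) = 3.08·e^(−3.3880) = 0.104031
Posterior odds = (π_3·L_3) / (π_1·L_1) = (0.50·0.104031) / (0.08·0.333187) = 0.0520153 / 0.026655 ≈ 1.951

1.951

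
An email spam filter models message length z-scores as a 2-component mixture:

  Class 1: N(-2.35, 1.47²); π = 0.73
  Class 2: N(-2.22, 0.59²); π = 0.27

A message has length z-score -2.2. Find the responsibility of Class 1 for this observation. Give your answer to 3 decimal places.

0.519

The responsibility of component k is π_k f_k(x) divided by Σ_j π_j f_j(x).
Component likelihoods at x = -2.2:
  f_1 = 0.26998
  f_2 = 0.675785
Multiply by the mixture weights:
  π_1·f_1 = 0.73 × 0.26998 = 0.197085
  π_2·f_2 = 0.27 × 0.675785 = 0.182462
Denominator: 0.197085 + 0.182462 = 0.379547
So the posterior for Class 1 is 0.197085 / 0.379547 ≈ 0.519.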